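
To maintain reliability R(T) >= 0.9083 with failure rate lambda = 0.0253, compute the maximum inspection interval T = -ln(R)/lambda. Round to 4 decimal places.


R_target = 0.9083
lambda = 0.0253
-ln(0.9083) = 0.0962
T = 0.0962 / 0.0253
T = 3.8016

3.8016


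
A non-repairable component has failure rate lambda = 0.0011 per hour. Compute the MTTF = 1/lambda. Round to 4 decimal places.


lambda = 0.0011
MTTF = 1 / 0.0011
MTTF = 909.0909

909.0909


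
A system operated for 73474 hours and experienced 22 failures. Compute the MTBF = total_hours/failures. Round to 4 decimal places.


total_hours = 73474
failures = 22
MTBF = 73474 / 22
MTBF = 3339.7273

3339.7273


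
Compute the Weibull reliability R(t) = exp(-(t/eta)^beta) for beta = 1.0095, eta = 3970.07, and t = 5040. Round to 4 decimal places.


beta = 1.0095, eta = 3970.07, t = 5040
t/eta = 5040 / 3970.07 = 1.2695
(t/eta)^beta = 1.2695^1.0095 = 1.2724
R(t) = exp(-1.2724)
R(t) = 0.2802

0.2802


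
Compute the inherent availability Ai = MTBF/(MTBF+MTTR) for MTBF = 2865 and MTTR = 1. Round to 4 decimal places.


MTBF = 2865
MTTR = 1
MTBF + MTTR = 2866
Ai = 2865 / 2866
Ai = 0.9997

0.9997


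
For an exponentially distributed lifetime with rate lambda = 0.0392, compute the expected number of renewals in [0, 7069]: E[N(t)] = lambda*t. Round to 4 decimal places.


lambda = 0.0392
t = 7069
E[N(t)] = lambda * t
E[N(t)] = 0.0392 * 7069
E[N(t)] = 277.1048

277.1048


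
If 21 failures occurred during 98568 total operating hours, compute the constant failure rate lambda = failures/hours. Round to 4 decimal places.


failures = 21
total_hours = 98568
lambda = 21 / 98568
lambda = 0.0002

0.0002


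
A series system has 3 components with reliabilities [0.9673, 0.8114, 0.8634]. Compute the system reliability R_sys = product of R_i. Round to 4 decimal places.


Components: [0.9673, 0.8114, 0.8634]
After component 1 (R=0.9673): product = 0.9673
After component 2 (R=0.8114): product = 0.7849
After component 3 (R=0.8634): product = 0.6777
R_sys = 0.6777

0.6777


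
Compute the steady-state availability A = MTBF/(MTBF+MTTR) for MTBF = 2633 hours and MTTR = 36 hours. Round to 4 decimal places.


MTBF = 2633
MTTR = 36
MTBF + MTTR = 2669
A = 2633 / 2669
A = 0.9865

0.9865


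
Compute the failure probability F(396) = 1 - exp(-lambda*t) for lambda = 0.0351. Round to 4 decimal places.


lambda = 0.0351, t = 396
lambda * t = 13.8996
exp(-13.8996) = 0.0
F(t) = 1 - 0.0
F(t) = 1.0

1.0


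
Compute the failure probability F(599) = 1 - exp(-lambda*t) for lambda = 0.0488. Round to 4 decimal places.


lambda = 0.0488, t = 599
lambda * t = 29.2312
exp(-29.2312) = 0.0
F(t) = 1 - 0.0
F(t) = 1.0

1.0


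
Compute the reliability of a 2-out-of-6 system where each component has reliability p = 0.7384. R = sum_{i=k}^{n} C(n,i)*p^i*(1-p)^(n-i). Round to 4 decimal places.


k = 2, n = 6, p = 0.7384
i=2: C(6,2)=15 * 0.7384^2 * 0.2616^4 = 0.0383
i=3: C(6,3)=20 * 0.7384^3 * 0.2616^3 = 0.1442
i=4: C(6,4)=15 * 0.7384^4 * 0.2616^2 = 0.3052
i=5: C(6,5)=6 * 0.7384^5 * 0.2616^1 = 0.3445
i=6: C(6,6)=1 * 0.7384^6 * 0.2616^0 = 0.1621
R = sum of terms = 0.9943

0.9943


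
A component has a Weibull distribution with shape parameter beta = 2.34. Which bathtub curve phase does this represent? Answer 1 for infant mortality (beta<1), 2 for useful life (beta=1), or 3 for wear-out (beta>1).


beta = 2.34
Compare beta to 1:
beta < 1 => infant mortality (phase 1)
beta = 1 => useful life (phase 2)
beta > 1 => wear-out (phase 3)
Since beta = 2.34, this is wear-out (increasing failure rate)
Phase = 3

3


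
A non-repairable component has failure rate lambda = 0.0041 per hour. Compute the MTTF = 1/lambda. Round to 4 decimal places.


lambda = 0.0041
MTTF = 1 / 0.0041
MTTF = 243.9024

243.9024


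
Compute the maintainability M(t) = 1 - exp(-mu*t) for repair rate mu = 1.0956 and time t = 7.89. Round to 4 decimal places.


mu = 1.0956, t = 7.89
mu * t = 1.0956 * 7.89 = 8.6443
exp(-8.6443) = 0.0002
M(t) = 1 - 0.0002
M(t) = 0.9998

0.9998


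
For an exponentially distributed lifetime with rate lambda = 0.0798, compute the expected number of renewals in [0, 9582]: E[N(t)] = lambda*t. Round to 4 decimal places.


lambda = 0.0798
t = 9582
E[N(t)] = lambda * t
E[N(t)] = 0.0798 * 9582
E[N(t)] = 764.6436

764.6436


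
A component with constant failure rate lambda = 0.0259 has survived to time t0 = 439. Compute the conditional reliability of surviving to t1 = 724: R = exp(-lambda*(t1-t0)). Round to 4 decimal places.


lambda = 0.0259
t0 = 439, t1 = 724
t1 - t0 = 285
lambda * (t1-t0) = 0.0259 * 285 = 7.3815
R = exp(-7.3815)
R = 0.0006

0.0006


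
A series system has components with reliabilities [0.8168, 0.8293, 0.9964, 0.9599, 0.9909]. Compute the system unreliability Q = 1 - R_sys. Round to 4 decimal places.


Components: [0.8168, 0.8293, 0.9964, 0.9599, 0.9909]
After component 1: product = 0.8168
After component 2: product = 0.6774
After component 3: product = 0.6749
After component 4: product = 0.6479
After component 5: product = 0.642
R_sys = 0.642
Q = 1 - 0.642 = 0.358

0.358


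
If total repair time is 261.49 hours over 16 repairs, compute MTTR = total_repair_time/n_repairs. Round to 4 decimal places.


total_repair_time = 261.49
n_repairs = 16
MTTR = 261.49 / 16
MTTR = 16.3431

16.3431


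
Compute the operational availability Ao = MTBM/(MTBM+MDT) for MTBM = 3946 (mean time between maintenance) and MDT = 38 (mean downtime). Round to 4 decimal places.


MTBM = 3946
MDT = 38
MTBM + MDT = 3984
Ao = 3946 / 3984
Ao = 0.9905

0.9905


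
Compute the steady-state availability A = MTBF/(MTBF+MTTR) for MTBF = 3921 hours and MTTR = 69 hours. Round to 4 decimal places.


MTBF = 3921
MTTR = 69
MTBF + MTTR = 3990
A = 3921 / 3990
A = 0.9827

0.9827


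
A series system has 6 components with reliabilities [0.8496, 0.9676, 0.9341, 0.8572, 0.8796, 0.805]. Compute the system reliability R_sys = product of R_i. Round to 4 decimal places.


Components: [0.8496, 0.9676, 0.9341, 0.8572, 0.8796, 0.805]
After component 1 (R=0.8496): product = 0.8496
After component 2 (R=0.9676): product = 0.8221
After component 3 (R=0.9341): product = 0.7679
After component 4 (R=0.8572): product = 0.6582
After component 5 (R=0.8796): product = 0.579
After component 6 (R=0.805): product = 0.4661
R_sys = 0.4661

0.4661


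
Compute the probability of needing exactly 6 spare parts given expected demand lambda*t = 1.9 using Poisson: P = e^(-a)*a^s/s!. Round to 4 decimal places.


a = 1.9, s = 6
e^(-a) = e^(-1.9) = 0.1496
a^s = 1.9^6 = 47.0459
s! = 720
P = 0.1496 * 47.0459 / 720
P = 0.0098

0.0098


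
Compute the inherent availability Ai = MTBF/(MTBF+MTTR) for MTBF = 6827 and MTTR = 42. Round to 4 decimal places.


MTBF = 6827
MTTR = 42
MTBF + MTTR = 6869
Ai = 6827 / 6869
Ai = 0.9939

0.9939


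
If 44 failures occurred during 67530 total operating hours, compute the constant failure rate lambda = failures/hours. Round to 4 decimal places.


failures = 44
total_hours = 67530
lambda = 44 / 67530
lambda = 0.0007

0.0007


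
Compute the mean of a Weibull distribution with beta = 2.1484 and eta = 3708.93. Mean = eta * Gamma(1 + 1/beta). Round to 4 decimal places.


beta = 2.1484, eta = 3708.93
1/beta = 0.4655
1 + 1/beta = 1.4655
Gamma(1.4655) = 0.8856
Mean = 3708.93 * 0.8856
Mean = 3284.6635

3284.6635


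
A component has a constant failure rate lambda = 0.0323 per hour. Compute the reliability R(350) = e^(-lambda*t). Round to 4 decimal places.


lambda = 0.0323
t = 350
lambda * t = 11.305
R(t) = e^(-11.305)
R(t) = 0.0

0.0


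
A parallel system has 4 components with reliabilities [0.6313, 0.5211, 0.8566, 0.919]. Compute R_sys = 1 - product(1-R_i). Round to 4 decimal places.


Components: [0.6313, 0.5211, 0.8566, 0.919]
(1 - 0.6313) = 0.3687, running product = 0.3687
(1 - 0.5211) = 0.4789, running product = 0.1766
(1 - 0.8566) = 0.1434, running product = 0.0253
(1 - 0.919) = 0.081, running product = 0.0021
Product of (1-R_i) = 0.0021
R_sys = 1 - 0.0021 = 0.9979

0.9979


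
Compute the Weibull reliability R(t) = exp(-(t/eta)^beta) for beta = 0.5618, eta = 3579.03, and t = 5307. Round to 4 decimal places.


beta = 0.5618, eta = 3579.03, t = 5307
t/eta = 5307 / 3579.03 = 1.4828
(t/eta)^beta = 1.4828^0.5618 = 1.2477
R(t) = exp(-1.2477)
R(t) = 0.2872

0.2872


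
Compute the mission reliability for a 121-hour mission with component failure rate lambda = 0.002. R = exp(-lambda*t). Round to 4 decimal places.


lambda = 0.002
mission_time = 121
lambda * t = 0.002 * 121 = 0.242
R = exp(-0.242)
R = 0.7851

0.7851


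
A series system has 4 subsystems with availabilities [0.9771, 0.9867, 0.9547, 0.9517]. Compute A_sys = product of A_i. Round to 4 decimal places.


Subsystems: [0.9771, 0.9867, 0.9547, 0.9517]
After subsystem 1 (A=0.9771): product = 0.9771
After subsystem 2 (A=0.9867): product = 0.9641
After subsystem 3 (A=0.9547): product = 0.9204
After subsystem 4 (A=0.9517): product = 0.876
A_sys = 0.876

0.876


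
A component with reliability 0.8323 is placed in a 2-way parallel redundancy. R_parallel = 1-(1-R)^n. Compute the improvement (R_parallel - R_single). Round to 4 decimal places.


R_single = 0.8323, n = 2
1 - R_single = 0.1677
(1 - R_single)^n = 0.1677^2 = 0.0281
R_parallel = 1 - 0.0281 = 0.9719
Improvement = 0.9719 - 0.8323
Improvement = 0.1396

0.1396


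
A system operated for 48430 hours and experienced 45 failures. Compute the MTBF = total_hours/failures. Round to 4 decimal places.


total_hours = 48430
failures = 45
MTBF = 48430 / 45
MTBF = 1076.2222

1076.2222


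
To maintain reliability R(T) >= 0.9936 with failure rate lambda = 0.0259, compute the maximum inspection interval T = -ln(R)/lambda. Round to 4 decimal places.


R_target = 0.9936
lambda = 0.0259
-ln(0.9936) = 0.0064
T = 0.0064 / 0.0259
T = 0.2479

0.2479


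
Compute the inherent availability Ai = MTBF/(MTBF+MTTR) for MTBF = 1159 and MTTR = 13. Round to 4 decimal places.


MTBF = 1159
MTTR = 13
MTBF + MTTR = 1172
Ai = 1159 / 1172
Ai = 0.9889

0.9889


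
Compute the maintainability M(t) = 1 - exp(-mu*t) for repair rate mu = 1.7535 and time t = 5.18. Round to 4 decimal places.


mu = 1.7535, t = 5.18
mu * t = 1.7535 * 5.18 = 9.0831
exp(-9.0831) = 0.0001
M(t) = 1 - 0.0001
M(t) = 0.9999

0.9999


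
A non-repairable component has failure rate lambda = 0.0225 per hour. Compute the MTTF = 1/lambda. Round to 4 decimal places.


lambda = 0.0225
MTTF = 1 / 0.0225
MTTF = 44.4444

44.4444


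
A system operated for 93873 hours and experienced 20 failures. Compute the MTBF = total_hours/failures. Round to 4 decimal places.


total_hours = 93873
failures = 20
MTBF = 93873 / 20
MTBF = 4693.65

4693.65


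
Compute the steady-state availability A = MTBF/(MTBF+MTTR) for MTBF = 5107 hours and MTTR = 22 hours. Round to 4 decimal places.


MTBF = 5107
MTTR = 22
MTBF + MTTR = 5129
A = 5107 / 5129
A = 0.9957

0.9957


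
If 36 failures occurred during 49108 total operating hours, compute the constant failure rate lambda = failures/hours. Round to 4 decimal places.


failures = 36
total_hours = 49108
lambda = 36 / 49108
lambda = 0.0007

0.0007


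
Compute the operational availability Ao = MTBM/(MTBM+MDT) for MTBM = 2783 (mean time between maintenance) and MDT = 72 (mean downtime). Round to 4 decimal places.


MTBM = 2783
MDT = 72
MTBM + MDT = 2855
Ao = 2783 / 2855
Ao = 0.9748

0.9748


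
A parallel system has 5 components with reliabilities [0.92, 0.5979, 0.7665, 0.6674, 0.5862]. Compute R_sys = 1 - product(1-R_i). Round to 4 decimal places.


Components: [0.92, 0.5979, 0.7665, 0.6674, 0.5862]
(1 - 0.92) = 0.08, running product = 0.08
(1 - 0.5979) = 0.4021, running product = 0.0322
(1 - 0.7665) = 0.2335, running product = 0.0075
(1 - 0.6674) = 0.3326, running product = 0.0025
(1 - 0.5862) = 0.4138, running product = 0.001
Product of (1-R_i) = 0.001
R_sys = 1 - 0.001 = 0.999

0.999


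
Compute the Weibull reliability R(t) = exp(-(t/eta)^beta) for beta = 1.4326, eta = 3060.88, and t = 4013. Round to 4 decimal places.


beta = 1.4326, eta = 3060.88, t = 4013
t/eta = 4013 / 3060.88 = 1.3111
(t/eta)^beta = 1.3111^1.4326 = 1.474
R(t) = exp(-1.474)
R(t) = 0.229

0.229


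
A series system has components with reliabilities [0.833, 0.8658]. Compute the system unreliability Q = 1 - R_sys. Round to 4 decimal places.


Components: [0.833, 0.8658]
After component 1: product = 0.833
After component 2: product = 0.7212
R_sys = 0.7212
Q = 1 - 0.7212 = 0.2788

0.2788


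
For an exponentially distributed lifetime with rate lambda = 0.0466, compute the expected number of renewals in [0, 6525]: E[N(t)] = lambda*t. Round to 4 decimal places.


lambda = 0.0466
t = 6525
E[N(t)] = lambda * t
E[N(t)] = 0.0466 * 6525
E[N(t)] = 304.065

304.065


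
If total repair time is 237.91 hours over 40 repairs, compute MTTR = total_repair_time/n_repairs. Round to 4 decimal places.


total_repair_time = 237.91
n_repairs = 40
MTTR = 237.91 / 40
MTTR = 5.9478

5.9478


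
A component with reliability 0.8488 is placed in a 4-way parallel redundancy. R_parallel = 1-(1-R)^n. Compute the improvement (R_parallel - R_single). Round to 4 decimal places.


R_single = 0.8488, n = 4
1 - R_single = 0.1512
(1 - R_single)^n = 0.1512^4 = 0.0005
R_parallel = 1 - 0.0005 = 0.9995
Improvement = 0.9995 - 0.8488
Improvement = 0.1507

0.1507


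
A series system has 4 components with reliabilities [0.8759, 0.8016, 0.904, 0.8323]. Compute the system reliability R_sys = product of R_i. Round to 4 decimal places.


Components: [0.8759, 0.8016, 0.904, 0.8323]
After component 1 (R=0.8759): product = 0.8759
After component 2 (R=0.8016): product = 0.7021
After component 3 (R=0.904): product = 0.6347
After component 4 (R=0.8323): product = 0.5283
R_sys = 0.5283

0.5283


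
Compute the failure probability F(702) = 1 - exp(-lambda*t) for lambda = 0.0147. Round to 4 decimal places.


lambda = 0.0147, t = 702
lambda * t = 10.3194
exp(-10.3194) = 0.0
F(t) = 1 - 0.0
F(t) = 1.0

1.0


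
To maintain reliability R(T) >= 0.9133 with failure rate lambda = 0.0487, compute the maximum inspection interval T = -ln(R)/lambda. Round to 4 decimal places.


R_target = 0.9133
lambda = 0.0487
-ln(0.9133) = 0.0907
T = 0.0907 / 0.0487
T = 1.8622

1.8622


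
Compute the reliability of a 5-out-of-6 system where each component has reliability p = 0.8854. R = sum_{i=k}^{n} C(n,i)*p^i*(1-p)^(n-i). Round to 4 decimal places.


k = 5, n = 6, p = 0.8854
i=5: C(6,5)=6 * 0.8854^5 * 0.1146^1 = 0.3741
i=6: C(6,6)=1 * 0.8854^6 * 0.1146^0 = 0.4818
R = sum of terms = 0.8559

0.8559


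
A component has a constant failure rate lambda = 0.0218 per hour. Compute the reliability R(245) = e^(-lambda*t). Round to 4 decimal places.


lambda = 0.0218
t = 245
lambda * t = 5.341
R(t) = e^(-5.341)
R(t) = 0.0048

0.0048


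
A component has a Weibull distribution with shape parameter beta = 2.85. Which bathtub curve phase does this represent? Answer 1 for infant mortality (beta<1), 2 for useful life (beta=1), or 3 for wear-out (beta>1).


beta = 2.85
Compare beta to 1:
beta < 1 => infant mortality (phase 1)
beta = 1 => useful life (phase 2)
beta > 1 => wear-out (phase 3)
Since beta = 2.85, this is wear-out (increasing failure rate)
Phase = 3

3


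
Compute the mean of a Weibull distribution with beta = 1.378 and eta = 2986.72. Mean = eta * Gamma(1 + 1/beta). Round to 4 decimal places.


beta = 1.378, eta = 2986.72
1/beta = 0.7257
1 + 1/beta = 1.7257
Gamma(1.7257) = 0.9138
Mean = 2986.72 * 0.9138
Mean = 2729.1375

2729.1375


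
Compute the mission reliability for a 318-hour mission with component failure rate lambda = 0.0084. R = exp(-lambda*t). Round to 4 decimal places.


lambda = 0.0084
mission_time = 318
lambda * t = 0.0084 * 318 = 2.6712
R = exp(-2.6712)
R = 0.0692

0.0692


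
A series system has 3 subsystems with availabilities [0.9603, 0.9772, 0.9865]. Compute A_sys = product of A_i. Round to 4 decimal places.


Subsystems: [0.9603, 0.9772, 0.9865]
After subsystem 1 (A=0.9603): product = 0.9603
After subsystem 2 (A=0.9772): product = 0.9384
After subsystem 3 (A=0.9865): product = 0.9257
A_sys = 0.9257

0.9257


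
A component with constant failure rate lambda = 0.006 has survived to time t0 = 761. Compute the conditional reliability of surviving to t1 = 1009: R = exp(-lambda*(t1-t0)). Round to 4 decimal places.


lambda = 0.006
t0 = 761, t1 = 1009
t1 - t0 = 248
lambda * (t1-t0) = 0.006 * 248 = 1.488
R = exp(-1.488)
R = 0.2258

0.2258


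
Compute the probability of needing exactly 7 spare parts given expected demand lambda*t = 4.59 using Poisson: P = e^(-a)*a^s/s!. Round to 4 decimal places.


a = 4.59, s = 7
e^(-a) = e^(-4.59) = 0.0102
a^s = 4.59^7 = 42922.8745
s! = 5040
P = 0.0102 * 42922.8745 / 5040
P = 0.0865

0.0865


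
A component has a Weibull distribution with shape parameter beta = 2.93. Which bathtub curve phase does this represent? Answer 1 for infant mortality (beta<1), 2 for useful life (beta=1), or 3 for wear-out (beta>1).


beta = 2.93
Compare beta to 1:
beta < 1 => infant mortality (phase 1)
beta = 1 => useful life (phase 2)
beta > 1 => wear-out (phase 3)
Since beta = 2.93, this is wear-out (increasing failure rate)
Phase = 3

3


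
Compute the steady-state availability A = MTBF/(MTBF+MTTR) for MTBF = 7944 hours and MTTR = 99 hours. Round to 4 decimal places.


MTBF = 7944
MTTR = 99
MTBF + MTTR = 8043
A = 7944 / 8043
A = 0.9877

0.9877


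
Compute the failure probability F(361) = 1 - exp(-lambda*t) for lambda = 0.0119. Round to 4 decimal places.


lambda = 0.0119, t = 361
lambda * t = 4.2959
exp(-4.2959) = 0.0136
F(t) = 1 - 0.0136
F(t) = 0.9864

0.9864


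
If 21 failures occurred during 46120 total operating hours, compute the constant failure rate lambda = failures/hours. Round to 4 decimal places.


failures = 21
total_hours = 46120
lambda = 21 / 46120
lambda = 0.0005

0.0005


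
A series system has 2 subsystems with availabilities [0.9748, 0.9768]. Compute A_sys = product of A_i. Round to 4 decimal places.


Subsystems: [0.9748, 0.9768]
After subsystem 1 (A=0.9748): product = 0.9748
After subsystem 2 (A=0.9768): product = 0.9522
A_sys = 0.9522

0.9522


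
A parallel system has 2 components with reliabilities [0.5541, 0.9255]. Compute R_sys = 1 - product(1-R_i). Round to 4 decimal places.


Components: [0.5541, 0.9255]
(1 - 0.5541) = 0.4459, running product = 0.4459
(1 - 0.9255) = 0.0745, running product = 0.0332
Product of (1-R_i) = 0.0332
R_sys = 1 - 0.0332 = 0.9668

0.9668


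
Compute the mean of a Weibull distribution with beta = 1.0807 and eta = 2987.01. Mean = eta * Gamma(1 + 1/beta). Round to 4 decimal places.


beta = 1.0807, eta = 2987.01
1/beta = 0.9253
1 + 1/beta = 1.9253
Gamma(1.9253) = 0.9707
Mean = 2987.01 * 0.9707
Mean = 2899.4724

2899.4724


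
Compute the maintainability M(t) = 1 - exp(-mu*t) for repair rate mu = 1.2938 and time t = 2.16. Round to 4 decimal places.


mu = 1.2938, t = 2.16
mu * t = 1.2938 * 2.16 = 2.7946
exp(-2.7946) = 0.0611
M(t) = 1 - 0.0611
M(t) = 0.9389

0.9389


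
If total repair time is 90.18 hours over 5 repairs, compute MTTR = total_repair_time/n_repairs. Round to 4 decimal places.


total_repair_time = 90.18
n_repairs = 5
MTTR = 90.18 / 5
MTTR = 18.036

18.036


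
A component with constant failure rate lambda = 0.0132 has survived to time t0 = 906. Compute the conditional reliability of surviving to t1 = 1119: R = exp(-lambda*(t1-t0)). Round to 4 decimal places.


lambda = 0.0132
t0 = 906, t1 = 1119
t1 - t0 = 213
lambda * (t1-t0) = 0.0132 * 213 = 2.8116
R = exp(-2.8116)
R = 0.0601

0.0601


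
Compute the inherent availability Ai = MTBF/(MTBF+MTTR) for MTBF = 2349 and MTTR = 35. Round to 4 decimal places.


MTBF = 2349
MTTR = 35
MTBF + MTTR = 2384
Ai = 2349 / 2384
Ai = 0.9853

0.9853


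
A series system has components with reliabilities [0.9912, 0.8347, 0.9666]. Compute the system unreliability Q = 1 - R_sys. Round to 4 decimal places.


Components: [0.9912, 0.8347, 0.9666]
After component 1: product = 0.9912
After component 2: product = 0.8274
After component 3: product = 0.7997
R_sys = 0.7997
Q = 1 - 0.7997 = 0.2003

0.2003


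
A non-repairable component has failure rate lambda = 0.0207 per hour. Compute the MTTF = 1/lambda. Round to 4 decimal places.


lambda = 0.0207
MTTF = 1 / 0.0207
MTTF = 48.3092

48.3092


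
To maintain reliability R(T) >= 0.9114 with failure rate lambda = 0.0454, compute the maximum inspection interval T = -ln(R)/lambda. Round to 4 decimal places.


R_target = 0.9114
lambda = 0.0454
-ln(0.9114) = 0.0928
T = 0.0928 / 0.0454
T = 2.0435

2.0435


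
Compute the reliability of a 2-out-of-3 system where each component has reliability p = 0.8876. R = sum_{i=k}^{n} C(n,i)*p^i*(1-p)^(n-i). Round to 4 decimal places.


k = 2, n = 3, p = 0.8876
i=2: C(3,2)=3 * 0.8876^2 * 0.1124^1 = 0.2657
i=3: C(3,3)=1 * 0.8876^3 * 0.1124^0 = 0.6993
R = sum of terms = 0.9649

0.9649


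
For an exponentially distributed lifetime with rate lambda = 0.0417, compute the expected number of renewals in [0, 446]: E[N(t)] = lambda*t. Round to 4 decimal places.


lambda = 0.0417
t = 446
E[N(t)] = lambda * t
E[N(t)] = 0.0417 * 446
E[N(t)] = 18.5982

18.5982


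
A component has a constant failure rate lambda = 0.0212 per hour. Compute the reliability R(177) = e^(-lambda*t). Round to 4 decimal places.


lambda = 0.0212
t = 177
lambda * t = 3.7524
R(t) = e^(-3.7524)
R(t) = 0.0235

0.0235


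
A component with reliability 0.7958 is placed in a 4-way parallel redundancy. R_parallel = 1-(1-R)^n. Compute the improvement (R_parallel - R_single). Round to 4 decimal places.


R_single = 0.7958, n = 4
1 - R_single = 0.2042
(1 - R_single)^n = 0.2042^4 = 0.0017
R_parallel = 1 - 0.0017 = 0.9983
Improvement = 0.9983 - 0.7958
Improvement = 0.2025

0.2025


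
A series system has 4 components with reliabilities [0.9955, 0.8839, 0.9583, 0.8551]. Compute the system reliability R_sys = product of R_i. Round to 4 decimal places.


Components: [0.9955, 0.8839, 0.9583, 0.8551]
After component 1 (R=0.9955): product = 0.9955
After component 2 (R=0.8839): product = 0.8799
After component 3 (R=0.9583): product = 0.8432
After component 4 (R=0.8551): product = 0.721
R_sys = 0.721

0.721


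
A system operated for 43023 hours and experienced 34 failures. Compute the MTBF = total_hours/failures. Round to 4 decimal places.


total_hours = 43023
failures = 34
MTBF = 43023 / 34
MTBF = 1265.3824

1265.3824


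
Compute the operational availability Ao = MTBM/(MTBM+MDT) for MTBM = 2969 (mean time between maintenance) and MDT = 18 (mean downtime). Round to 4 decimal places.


MTBM = 2969
MDT = 18
MTBM + MDT = 2987
Ao = 2969 / 2987
Ao = 0.994

0.994


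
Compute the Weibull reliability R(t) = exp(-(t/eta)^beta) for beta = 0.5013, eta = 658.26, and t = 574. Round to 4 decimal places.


beta = 0.5013, eta = 658.26, t = 574
t/eta = 574 / 658.26 = 0.872
(t/eta)^beta = 0.872^0.5013 = 0.9336
R(t) = exp(-0.9336)
R(t) = 0.3931

0.3931


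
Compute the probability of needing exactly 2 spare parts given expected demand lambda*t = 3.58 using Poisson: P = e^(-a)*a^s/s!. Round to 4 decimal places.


a = 3.58, s = 2
e^(-a) = e^(-3.58) = 0.0279
a^s = 3.58^2 = 12.8164
s! = 2
P = 0.0279 * 12.8164 / 2
P = 0.1786

0.1786


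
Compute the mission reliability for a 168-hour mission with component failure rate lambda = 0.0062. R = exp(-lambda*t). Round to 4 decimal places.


lambda = 0.0062
mission_time = 168
lambda * t = 0.0062 * 168 = 1.0416
R = exp(-1.0416)
R = 0.3529

0.3529


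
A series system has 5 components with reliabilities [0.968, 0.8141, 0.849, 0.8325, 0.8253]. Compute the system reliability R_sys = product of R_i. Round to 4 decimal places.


Components: [0.968, 0.8141, 0.849, 0.8325, 0.8253]
After component 1 (R=0.968): product = 0.968
After component 2 (R=0.8141): product = 0.788
After component 3 (R=0.849): product = 0.6691
After component 4 (R=0.8325): product = 0.557
After component 5 (R=0.8253): product = 0.4597
R_sys = 0.4597

0.4597


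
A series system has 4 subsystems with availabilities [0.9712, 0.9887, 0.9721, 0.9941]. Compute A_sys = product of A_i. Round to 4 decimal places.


Subsystems: [0.9712, 0.9887, 0.9721, 0.9941]
After subsystem 1 (A=0.9712): product = 0.9712
After subsystem 2 (A=0.9887): product = 0.9602
After subsystem 3 (A=0.9721): product = 0.9334
After subsystem 4 (A=0.9941): product = 0.9279
A_sys = 0.9279

0.9279


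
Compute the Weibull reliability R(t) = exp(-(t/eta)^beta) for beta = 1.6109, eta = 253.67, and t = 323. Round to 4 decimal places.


beta = 1.6109, eta = 253.67, t = 323
t/eta = 323 / 253.67 = 1.2733
(t/eta)^beta = 1.2733^1.6109 = 1.4758
R(t) = exp(-1.4758)
R(t) = 0.2286

0.2286


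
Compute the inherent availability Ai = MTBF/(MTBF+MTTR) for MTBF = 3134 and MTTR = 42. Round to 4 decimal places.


MTBF = 3134
MTTR = 42
MTBF + MTTR = 3176
Ai = 3134 / 3176
Ai = 0.9868

0.9868


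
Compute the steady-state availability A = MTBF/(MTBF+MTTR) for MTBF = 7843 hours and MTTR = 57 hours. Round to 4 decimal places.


MTBF = 7843
MTTR = 57
MTBF + MTTR = 7900
A = 7843 / 7900
A = 0.9928

0.9928


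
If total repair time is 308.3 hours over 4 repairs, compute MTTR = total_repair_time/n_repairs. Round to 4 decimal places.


total_repair_time = 308.3
n_repairs = 4
MTTR = 308.3 / 4
MTTR = 77.075

77.075


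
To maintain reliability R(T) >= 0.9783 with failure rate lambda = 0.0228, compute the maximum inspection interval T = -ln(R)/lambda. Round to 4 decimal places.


R_target = 0.9783
lambda = 0.0228
-ln(0.9783) = 0.0219
T = 0.0219 / 0.0228
T = 0.9622

0.9622


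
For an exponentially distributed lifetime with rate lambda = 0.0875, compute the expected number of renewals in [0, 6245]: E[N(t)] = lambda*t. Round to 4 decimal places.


lambda = 0.0875
t = 6245
E[N(t)] = lambda * t
E[N(t)] = 0.0875 * 6245
E[N(t)] = 546.4375

546.4375


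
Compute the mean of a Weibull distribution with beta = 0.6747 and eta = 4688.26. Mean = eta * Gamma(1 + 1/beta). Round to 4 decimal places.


beta = 0.6747, eta = 4688.26
1/beta = 1.4821
1 + 1/beta = 2.4821
Gamma(2.4821) = 1.3129
Mean = 4688.26 * 1.3129
Mean = 6154.9989

6154.9989


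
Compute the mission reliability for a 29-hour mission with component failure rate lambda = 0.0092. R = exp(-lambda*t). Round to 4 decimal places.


lambda = 0.0092
mission_time = 29
lambda * t = 0.0092 * 29 = 0.2668
R = exp(-0.2668)
R = 0.7658

0.7658


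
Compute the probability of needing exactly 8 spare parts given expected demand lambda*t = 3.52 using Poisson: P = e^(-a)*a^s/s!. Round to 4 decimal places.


a = 3.52, s = 8
e^(-a) = e^(-3.52) = 0.0296
a^s = 3.52^8 = 23569.0082
s! = 40320
P = 0.0296 * 23569.0082 / 40320
P = 0.0173

0.0173


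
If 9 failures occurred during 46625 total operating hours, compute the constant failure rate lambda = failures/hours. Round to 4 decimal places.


failures = 9
total_hours = 46625
lambda = 9 / 46625
lambda = 0.0002

0.0002


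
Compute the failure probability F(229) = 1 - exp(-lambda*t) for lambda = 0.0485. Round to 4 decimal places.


lambda = 0.0485, t = 229
lambda * t = 11.1065
exp(-11.1065) = 0.0
F(t) = 1 - 0.0
F(t) = 1.0

1.0


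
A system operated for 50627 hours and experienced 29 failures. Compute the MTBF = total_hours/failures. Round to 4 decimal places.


total_hours = 50627
failures = 29
MTBF = 50627 / 29
MTBF = 1745.7586

1745.7586


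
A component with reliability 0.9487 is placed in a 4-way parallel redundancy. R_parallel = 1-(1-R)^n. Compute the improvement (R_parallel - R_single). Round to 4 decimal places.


R_single = 0.9487, n = 4
1 - R_single = 0.0513
(1 - R_single)^n = 0.0513^4 = 0.0
R_parallel = 1 - 0.0 = 1.0
Improvement = 1.0 - 0.9487
Improvement = 0.0513

0.0513


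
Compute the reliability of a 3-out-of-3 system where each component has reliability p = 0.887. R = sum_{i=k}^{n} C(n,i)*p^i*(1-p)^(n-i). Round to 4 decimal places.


k = 3, n = 3, p = 0.887
i=3: C(3,3)=1 * 0.887^3 * 0.113^0 = 0.6979
R = sum of terms = 0.6979

0.6979


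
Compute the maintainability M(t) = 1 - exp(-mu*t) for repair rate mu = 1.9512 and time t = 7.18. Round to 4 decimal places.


mu = 1.9512, t = 7.18
mu * t = 1.9512 * 7.18 = 14.0096
exp(-14.0096) = 0.0
M(t) = 1 - 0.0
M(t) = 1.0

1.0


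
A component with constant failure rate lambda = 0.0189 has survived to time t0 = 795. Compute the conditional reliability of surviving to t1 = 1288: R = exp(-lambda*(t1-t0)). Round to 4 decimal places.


lambda = 0.0189
t0 = 795, t1 = 1288
t1 - t0 = 493
lambda * (t1-t0) = 0.0189 * 493 = 9.3177
R = exp(-9.3177)
R = 0.0001

0.0001


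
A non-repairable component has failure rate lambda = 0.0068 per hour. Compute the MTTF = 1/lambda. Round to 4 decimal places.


lambda = 0.0068
MTTF = 1 / 0.0068
MTTF = 147.0588

147.0588


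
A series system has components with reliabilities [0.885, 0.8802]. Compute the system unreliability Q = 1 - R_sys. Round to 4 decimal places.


Components: [0.885, 0.8802]
After component 1: product = 0.885
After component 2: product = 0.779
R_sys = 0.779
Q = 1 - 0.779 = 0.221

0.221


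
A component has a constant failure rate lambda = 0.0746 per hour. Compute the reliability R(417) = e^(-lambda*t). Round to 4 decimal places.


lambda = 0.0746
t = 417
lambda * t = 31.1082
R(t) = e^(-31.1082)
R(t) = 0.0

0.0


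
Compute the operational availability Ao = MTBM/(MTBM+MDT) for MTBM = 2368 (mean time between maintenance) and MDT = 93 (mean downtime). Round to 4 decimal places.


MTBM = 2368
MDT = 93
MTBM + MDT = 2461
Ao = 2368 / 2461
Ao = 0.9622

0.9622


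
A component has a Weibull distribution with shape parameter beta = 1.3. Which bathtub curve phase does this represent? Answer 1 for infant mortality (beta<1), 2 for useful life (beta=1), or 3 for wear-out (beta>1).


beta = 1.3
Compare beta to 1:
beta < 1 => infant mortality (phase 1)
beta = 1 => useful life (phase 2)
beta > 1 => wear-out (phase 3)
Since beta = 1.3, this is wear-out (increasing failure rate)
Phase = 3

3


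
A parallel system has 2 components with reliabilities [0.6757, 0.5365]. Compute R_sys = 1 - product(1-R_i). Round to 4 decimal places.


Components: [0.6757, 0.5365]
(1 - 0.6757) = 0.3243, running product = 0.3243
(1 - 0.5365) = 0.4635, running product = 0.1503
Product of (1-R_i) = 0.1503
R_sys = 1 - 0.1503 = 0.8497

0.8497


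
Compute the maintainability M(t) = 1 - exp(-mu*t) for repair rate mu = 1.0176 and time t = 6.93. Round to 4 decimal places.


mu = 1.0176, t = 6.93
mu * t = 1.0176 * 6.93 = 7.052
exp(-7.052) = 0.0009
M(t) = 1 - 0.0009
M(t) = 0.9991

0.9991


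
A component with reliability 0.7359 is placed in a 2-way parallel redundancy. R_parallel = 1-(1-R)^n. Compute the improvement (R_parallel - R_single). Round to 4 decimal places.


R_single = 0.7359, n = 2
1 - R_single = 0.2641
(1 - R_single)^n = 0.2641^2 = 0.0697
R_parallel = 1 - 0.0697 = 0.9303
Improvement = 0.9303 - 0.7359
Improvement = 0.1944

0.1944


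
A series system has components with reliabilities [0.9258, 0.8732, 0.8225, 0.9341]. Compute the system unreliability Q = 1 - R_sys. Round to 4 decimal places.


Components: [0.9258, 0.8732, 0.8225, 0.9341]
After component 1: product = 0.9258
After component 2: product = 0.8084
After component 3: product = 0.6649
After component 4: product = 0.6211
R_sys = 0.6211
Q = 1 - 0.6211 = 0.3789

0.3789


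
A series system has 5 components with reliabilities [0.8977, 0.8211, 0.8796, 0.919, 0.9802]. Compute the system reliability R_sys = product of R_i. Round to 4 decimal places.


Components: [0.8977, 0.8211, 0.8796, 0.919, 0.9802]
After component 1 (R=0.8977): product = 0.8977
After component 2 (R=0.8211): product = 0.7371
After component 3 (R=0.8796): product = 0.6484
After component 4 (R=0.919): product = 0.5958
After component 5 (R=0.9802): product = 0.584
R_sys = 0.584

0.584


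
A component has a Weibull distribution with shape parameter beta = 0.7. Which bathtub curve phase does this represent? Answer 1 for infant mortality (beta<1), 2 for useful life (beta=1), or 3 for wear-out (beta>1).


beta = 0.7
Compare beta to 1:
beta < 1 => infant mortality (phase 1)
beta = 1 => useful life (phase 2)
beta > 1 => wear-out (phase 3)
Since beta = 0.7, this is infant mortality (decreasing failure rate)
Phase = 1

1


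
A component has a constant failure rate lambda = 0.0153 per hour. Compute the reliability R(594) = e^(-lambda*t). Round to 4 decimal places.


lambda = 0.0153
t = 594
lambda * t = 9.0882
R(t) = e^(-9.0882)
R(t) = 0.0001

0.0001


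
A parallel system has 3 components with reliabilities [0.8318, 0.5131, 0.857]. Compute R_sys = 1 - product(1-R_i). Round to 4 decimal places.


Components: [0.8318, 0.5131, 0.857]
(1 - 0.8318) = 0.1682, running product = 0.1682
(1 - 0.5131) = 0.4869, running product = 0.0819
(1 - 0.857) = 0.143, running product = 0.0117
Product of (1-R_i) = 0.0117
R_sys = 1 - 0.0117 = 0.9883

0.9883


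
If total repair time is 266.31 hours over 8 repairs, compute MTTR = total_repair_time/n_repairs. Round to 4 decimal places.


total_repair_time = 266.31
n_repairs = 8
MTTR = 266.31 / 8
MTTR = 33.2888

33.2888


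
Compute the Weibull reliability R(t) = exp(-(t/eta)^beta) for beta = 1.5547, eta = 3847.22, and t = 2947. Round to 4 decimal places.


beta = 1.5547, eta = 3847.22, t = 2947
t/eta = 2947 / 3847.22 = 0.766
(t/eta)^beta = 0.766^1.5547 = 0.6607
R(t) = exp(-0.6607)
R(t) = 0.5165

0.5165


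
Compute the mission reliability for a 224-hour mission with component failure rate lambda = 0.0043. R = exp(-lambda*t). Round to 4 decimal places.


lambda = 0.0043
mission_time = 224
lambda * t = 0.0043 * 224 = 0.9632
R = exp(-0.9632)
R = 0.3817

0.3817


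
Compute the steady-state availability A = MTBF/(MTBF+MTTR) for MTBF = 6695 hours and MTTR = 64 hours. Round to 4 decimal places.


MTBF = 6695
MTTR = 64
MTBF + MTTR = 6759
A = 6695 / 6759
A = 0.9905

0.9905


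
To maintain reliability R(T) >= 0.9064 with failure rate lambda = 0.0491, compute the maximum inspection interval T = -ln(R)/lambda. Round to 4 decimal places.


R_target = 0.9064
lambda = 0.0491
-ln(0.9064) = 0.0983
T = 0.0983 / 0.0491
T = 2.0015

2.0015


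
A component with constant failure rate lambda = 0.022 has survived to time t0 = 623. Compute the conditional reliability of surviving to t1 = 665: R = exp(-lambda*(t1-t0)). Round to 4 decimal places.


lambda = 0.022
t0 = 623, t1 = 665
t1 - t0 = 42
lambda * (t1-t0) = 0.022 * 42 = 0.924
R = exp(-0.924)
R = 0.3969

0.3969


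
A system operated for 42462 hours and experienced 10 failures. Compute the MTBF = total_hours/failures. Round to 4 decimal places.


total_hours = 42462
failures = 10
MTBF = 42462 / 10
MTBF = 4246.2

4246.2


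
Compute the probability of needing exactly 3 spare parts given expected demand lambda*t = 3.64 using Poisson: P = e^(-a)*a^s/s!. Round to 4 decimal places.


a = 3.64, s = 3
e^(-a) = e^(-3.64) = 0.0263
a^s = 3.64^3 = 48.2285
s! = 6
P = 0.0263 * 48.2285 / 6
P = 0.211

0.211


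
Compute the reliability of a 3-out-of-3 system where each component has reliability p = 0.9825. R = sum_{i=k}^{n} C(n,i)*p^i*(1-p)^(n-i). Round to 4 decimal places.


k = 3, n = 3, p = 0.9825
i=3: C(3,3)=1 * 0.9825^3 * 0.0175^0 = 0.9484
R = sum of terms = 0.9484

0.9484


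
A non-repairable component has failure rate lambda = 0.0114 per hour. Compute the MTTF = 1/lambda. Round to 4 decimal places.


lambda = 0.0114
MTTF = 1 / 0.0114
MTTF = 87.7193

87.7193


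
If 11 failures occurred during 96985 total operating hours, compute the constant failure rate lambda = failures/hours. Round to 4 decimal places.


failures = 11
total_hours = 96985
lambda = 11 / 96985
lambda = 0.0001

0.0001


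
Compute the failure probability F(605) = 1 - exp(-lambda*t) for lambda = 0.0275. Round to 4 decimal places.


lambda = 0.0275, t = 605
lambda * t = 16.6375
exp(-16.6375) = 0.0
F(t) = 1 - 0.0
F(t) = 1.0

1.0


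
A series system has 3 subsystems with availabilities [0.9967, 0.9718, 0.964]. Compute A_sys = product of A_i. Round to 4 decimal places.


Subsystems: [0.9967, 0.9718, 0.964]
After subsystem 1 (A=0.9967): product = 0.9967
After subsystem 2 (A=0.9718): product = 0.9686
After subsystem 3 (A=0.964): product = 0.9337
A_sys = 0.9337

0.9337


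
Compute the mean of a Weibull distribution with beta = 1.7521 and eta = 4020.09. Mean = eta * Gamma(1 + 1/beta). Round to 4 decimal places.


beta = 1.7521, eta = 4020.09
1/beta = 0.5707
1 + 1/beta = 1.5707
Gamma(1.5707) = 0.8906
Mean = 4020.09 * 0.8906
Mean = 3580.116

3580.116


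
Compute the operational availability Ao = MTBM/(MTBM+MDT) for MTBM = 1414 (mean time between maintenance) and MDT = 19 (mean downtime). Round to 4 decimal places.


MTBM = 1414
MDT = 19
MTBM + MDT = 1433
Ao = 1414 / 1433
Ao = 0.9867

0.9867


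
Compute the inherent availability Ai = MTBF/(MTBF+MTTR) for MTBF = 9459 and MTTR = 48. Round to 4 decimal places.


MTBF = 9459
MTTR = 48
MTBF + MTTR = 9507
Ai = 9459 / 9507
Ai = 0.995

0.995


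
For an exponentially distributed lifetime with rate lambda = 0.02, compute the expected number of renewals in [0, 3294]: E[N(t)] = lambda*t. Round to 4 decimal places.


lambda = 0.02
t = 3294
E[N(t)] = lambda * t
E[N(t)] = 0.02 * 3294
E[N(t)] = 65.88

65.88


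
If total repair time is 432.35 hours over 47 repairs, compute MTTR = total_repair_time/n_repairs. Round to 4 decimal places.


total_repair_time = 432.35
n_repairs = 47
MTTR = 432.35 / 47
MTTR = 9.1989

9.1989


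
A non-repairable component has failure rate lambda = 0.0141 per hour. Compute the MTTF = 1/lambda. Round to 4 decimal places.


lambda = 0.0141
MTTF = 1 / 0.0141
MTTF = 70.922

70.922


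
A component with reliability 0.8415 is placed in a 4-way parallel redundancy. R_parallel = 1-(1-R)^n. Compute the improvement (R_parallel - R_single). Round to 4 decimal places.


R_single = 0.8415, n = 4
1 - R_single = 0.1585
(1 - R_single)^n = 0.1585^4 = 0.0006
R_parallel = 1 - 0.0006 = 0.9994
Improvement = 0.9994 - 0.8415
Improvement = 0.1579

0.1579


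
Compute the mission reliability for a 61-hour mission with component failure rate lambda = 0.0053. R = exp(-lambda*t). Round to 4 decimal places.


lambda = 0.0053
mission_time = 61
lambda * t = 0.0053 * 61 = 0.3233
R = exp(-0.3233)
R = 0.7238

0.7238


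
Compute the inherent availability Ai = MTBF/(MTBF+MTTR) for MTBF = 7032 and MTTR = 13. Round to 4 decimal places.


MTBF = 7032
MTTR = 13
MTBF + MTTR = 7045
Ai = 7032 / 7045
Ai = 0.9982

0.9982


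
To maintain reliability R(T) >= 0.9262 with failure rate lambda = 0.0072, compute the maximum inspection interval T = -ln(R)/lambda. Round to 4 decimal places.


R_target = 0.9262
lambda = 0.0072
-ln(0.9262) = 0.0767
T = 0.0767 / 0.0072
T = 10.6479

10.6479


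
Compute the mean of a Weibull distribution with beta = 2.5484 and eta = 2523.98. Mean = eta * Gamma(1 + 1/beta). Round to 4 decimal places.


beta = 2.5484, eta = 2523.98
1/beta = 0.3924
1 + 1/beta = 1.3924
Gamma(1.3924) = 0.8877
Mean = 2523.98 * 0.8877
Mean = 2240.5472

2240.5472


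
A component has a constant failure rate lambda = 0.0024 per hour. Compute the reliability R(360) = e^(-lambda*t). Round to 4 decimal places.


lambda = 0.0024
t = 360
lambda * t = 0.864
R(t) = e^(-0.864)
R(t) = 0.4215

0.4215


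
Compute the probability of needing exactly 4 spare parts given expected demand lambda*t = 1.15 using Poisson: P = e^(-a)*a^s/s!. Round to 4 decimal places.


a = 1.15, s = 4
e^(-a) = e^(-1.15) = 0.3166
a^s = 1.15^4 = 1.749
s! = 24
P = 0.3166 * 1.749 / 24
P = 0.0231

0.0231
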